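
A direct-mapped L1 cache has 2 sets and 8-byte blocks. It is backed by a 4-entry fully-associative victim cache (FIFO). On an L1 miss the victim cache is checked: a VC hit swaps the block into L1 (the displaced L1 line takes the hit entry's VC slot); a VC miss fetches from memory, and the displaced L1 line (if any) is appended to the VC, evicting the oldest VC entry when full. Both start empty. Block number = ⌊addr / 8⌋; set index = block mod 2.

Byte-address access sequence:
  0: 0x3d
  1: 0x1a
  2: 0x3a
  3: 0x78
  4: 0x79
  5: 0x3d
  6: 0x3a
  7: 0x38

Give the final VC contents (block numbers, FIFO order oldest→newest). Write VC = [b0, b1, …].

VC = [3, 15]

#0 0x3d→b7/s1 MISS; vc=[]
#1 0x1a→b3/s1 MISS; vc=[7]
#2 0x3a→b7/s1 VC-HIT; vc=[3]
#3 0x78→b15/s1 MISS; vc=[3,7]
#4 0x79→b15/s1 L1-HIT; vc=[3,7]
#5 0x3d→b7/s1 VC-HIT; vc=[3,15]
#6 0x3a→b7/s1 L1-HIT; vc=[3,15]
#7 0x38→b7/s1 L1-HIT; vc=[3,15]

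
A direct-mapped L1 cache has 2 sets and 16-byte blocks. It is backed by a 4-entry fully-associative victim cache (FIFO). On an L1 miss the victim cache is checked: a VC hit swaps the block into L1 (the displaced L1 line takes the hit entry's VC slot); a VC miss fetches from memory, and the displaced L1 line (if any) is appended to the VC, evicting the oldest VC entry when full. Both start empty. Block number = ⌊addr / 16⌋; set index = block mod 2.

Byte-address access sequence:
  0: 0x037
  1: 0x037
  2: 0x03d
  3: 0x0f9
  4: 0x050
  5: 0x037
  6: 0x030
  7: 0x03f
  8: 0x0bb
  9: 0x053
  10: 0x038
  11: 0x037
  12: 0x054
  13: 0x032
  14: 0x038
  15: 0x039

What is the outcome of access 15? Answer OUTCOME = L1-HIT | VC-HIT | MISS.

OUTCOME = L1-HIT

  [0] addr=0x37 blk=3 s=1: MISS | VC []
  [1] addr=0x37 blk=3 s=1: L1-HIT | VC []
  [2] addr=0x3d blk=3 s=1: L1-HIT | VC []
  [3] addr=0xf9 blk=15 s=1: MISS | VC [3]
  [4] addr=0x50 blk=5 s=1: MISS | VC [3, 15]
  [5] addr=0x37 blk=3 s=1: VC-HIT | VC [5, 15]
  [6] addr=0x30 blk=3 s=1: L1-HIT | VC [5, 15]
  [7] addr=0x3f blk=3 s=1: L1-HIT | VC [5, 15]
  [8] addr=0xbb blk=11 s=1: MISS | VC [5, 15, 3]
  [9] addr=0x53 blk=5 s=1: VC-HIT | VC [11, 15, 3]
  [10] addr=0x38 blk=3 s=1: VC-HIT | VC [11, 15, 5]
  [11] addr=0x37 blk=3 s=1: L1-HIT | VC [11, 15, 5]
  [12] addr=0x54 blk=5 s=1: VC-HIT | VC [11, 15, 3]
  [13] addr=0x32 blk=3 s=1: VC-HIT | VC [11, 15, 5]
  [14] addr=0x38 blk=3 s=1: L1-HIT | VC [11, 15, 5]
  [15] addr=0x39 blk=3 s=1: L1-HIT | VC [11, 15, 5]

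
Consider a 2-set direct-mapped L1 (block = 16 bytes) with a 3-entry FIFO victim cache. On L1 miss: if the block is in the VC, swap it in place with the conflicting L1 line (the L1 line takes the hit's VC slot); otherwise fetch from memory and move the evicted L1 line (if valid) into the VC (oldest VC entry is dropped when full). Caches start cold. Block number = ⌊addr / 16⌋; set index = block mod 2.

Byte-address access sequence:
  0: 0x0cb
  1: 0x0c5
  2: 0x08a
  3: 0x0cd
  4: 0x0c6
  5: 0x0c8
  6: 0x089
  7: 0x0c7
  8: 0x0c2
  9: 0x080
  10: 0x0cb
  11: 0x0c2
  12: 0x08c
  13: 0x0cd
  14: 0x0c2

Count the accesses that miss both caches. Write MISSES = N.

MISSES = 2

0: 0xcb (blk 12, set 0) → MISS  vc=[]
1: 0xc5 (blk 12, set 0) → L1-HIT  vc=[]
2: 0x8a (blk 8, set 0) → MISS  vc=[12]
3: 0xcd (blk 12, set 0) → VC-HIT  vc=[8]
4: 0xc6 (blk 12, set 0) → L1-HIT  vc=[8]
5: 0xc8 (blk 12, set 0) → L1-HIT  vc=[8]
6: 0x89 (blk 8, set 0) → VC-HIT  vc=[12]
7: 0xc7 (blk 12, set 0) → VC-HIT  vc=[8]
8: 0xc2 (blk 12, set 0) → L1-HIT  vc=[8]
9: 0x80 (blk 8, set 0) → VC-HIT  vc=[12]
10: 0xcb (blk 12, set 0) → VC-HIT  vc=[8]
11: 0xc2 (blk 12, set 0) → L1-HIT  vc=[8]
12: 0x8c (blk 8, set 0) → VC-HIT  vc=[12]
13: 0xcd (blk 12, set 0) → VC-HIT  vc=[8]
14: 0xc2 (blk 12, set 0) → L1-HIT  vc=[8]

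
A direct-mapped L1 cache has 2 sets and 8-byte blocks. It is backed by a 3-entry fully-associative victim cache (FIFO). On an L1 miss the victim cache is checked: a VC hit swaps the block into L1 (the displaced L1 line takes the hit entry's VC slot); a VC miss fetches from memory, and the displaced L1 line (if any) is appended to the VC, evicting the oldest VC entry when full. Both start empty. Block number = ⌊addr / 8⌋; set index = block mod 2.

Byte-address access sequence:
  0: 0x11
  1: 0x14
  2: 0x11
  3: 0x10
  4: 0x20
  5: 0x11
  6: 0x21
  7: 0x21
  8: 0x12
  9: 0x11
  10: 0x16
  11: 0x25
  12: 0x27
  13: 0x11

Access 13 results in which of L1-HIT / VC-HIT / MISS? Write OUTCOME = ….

OUTCOME = VC-HIT

0: 0x11 (blk 2, set 0) → MISS  vc=[]
1: 0x14 (blk 2, set 0) → L1-HIT  vc=[]
2: 0x11 (blk 2, set 0) → L1-HIT  vc=[]
3: 0x10 (blk 2, set 0) → L1-HIT  vc=[]
4: 0x20 (blk 4, set 0) → MISS  vc=[2]
5: 0x11 (blk 2, set 0) → VC-HIT  vc=[4]
6: 0x21 (blk 4, set 0) → VC-HIT  vc=[2]
7: 0x21 (blk 4, set 0) → L1-HIT  vc=[2]
8: 0x12 (blk 2, set 0) → VC-HIT  vc=[4]
9: 0x11 (blk 2, set 0) → L1-HIT  vc=[4]
10: 0x16 (blk 2, set 0) → L1-HIT  vc=[4]
11: 0x25 (blk 4, set 0) → VC-HIT  vc=[2]
12: 0x27 (blk 4, set 0) → L1-HIT  vc=[2]
13: 0x11 (blk 2, set 0) → VC-HIT  vc=[4]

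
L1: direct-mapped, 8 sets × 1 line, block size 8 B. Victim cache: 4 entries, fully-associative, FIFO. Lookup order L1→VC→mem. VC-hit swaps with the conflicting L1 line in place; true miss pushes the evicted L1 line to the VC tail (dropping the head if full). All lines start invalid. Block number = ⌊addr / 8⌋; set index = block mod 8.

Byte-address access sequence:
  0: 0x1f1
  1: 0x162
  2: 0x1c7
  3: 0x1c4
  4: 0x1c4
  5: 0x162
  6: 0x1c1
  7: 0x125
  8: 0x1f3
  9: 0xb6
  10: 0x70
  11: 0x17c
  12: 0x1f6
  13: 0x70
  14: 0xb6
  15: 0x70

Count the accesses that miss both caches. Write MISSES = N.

MISSES = 7

0: 0x1f1 (blk 62, set 6) → MISS  vc=[]
1: 0x162 (blk 44, set 4) → MISS  vc=[]
2: 0x1c7 (blk 56, set 0) → MISS  vc=[]
3: 0x1c4 (blk 56, set 0) → L1-HIT  vc=[]
4: 0x1c4 (blk 56, set 0) → L1-HIT  vc=[]
5: 0x162 (blk 44, set 4) → L1-HIT  vc=[]
6: 0x1c1 (blk 56, set 0) → L1-HIT  vc=[]
7: 0x125 (blk 36, set 4) → MISS  vc=[44]
8: 0x1f3 (blk 62, set 6) → L1-HIT  vc=[44]
9: 0xb6 (blk 22, set 6) → MISS  vc=[44, 62]
10: 0x70 (blk 14, set 6) → MISS  vc=[44, 62, 22]
11: 0x17c (blk 47, set 7) → MISS  vc=[44, 62, 22]
12: 0x1f6 (blk 62, set 6) → VC-HIT  vc=[44, 14, 22]
13: 0x70 (blk 14, set 6) → VC-HIT  vc=[44, 62, 22]
14: 0xb6 (blk 22, set 6) → VC-HIT  vc=[44, 62, 14]
15: 0x70 (blk 14, set 6) → VC-HIT  vc=[44, 62, 22]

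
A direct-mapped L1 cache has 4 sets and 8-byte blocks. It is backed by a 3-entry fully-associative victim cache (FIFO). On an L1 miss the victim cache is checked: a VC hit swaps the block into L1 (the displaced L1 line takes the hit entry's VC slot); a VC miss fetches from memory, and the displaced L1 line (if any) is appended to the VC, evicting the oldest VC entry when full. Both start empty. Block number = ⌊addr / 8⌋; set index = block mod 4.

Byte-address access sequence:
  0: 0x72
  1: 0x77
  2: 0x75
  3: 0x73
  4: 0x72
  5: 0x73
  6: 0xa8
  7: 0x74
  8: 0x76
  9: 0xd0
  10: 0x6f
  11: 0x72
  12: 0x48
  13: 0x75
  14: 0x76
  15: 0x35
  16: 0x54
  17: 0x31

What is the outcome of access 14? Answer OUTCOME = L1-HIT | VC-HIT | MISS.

OUTCOME = L1-HIT

0: 0x72 (blk 14, set 2) → MISS  vc=[]
1: 0x77 (blk 14, set 2) → L1-HIT  vc=[]
2: 0x75 (blk 14, set 2) → L1-HIT  vc=[]
3: 0x73 (blk 14, set 2) → L1-HIT  vc=[]
4: 0x72 (blk 14, set 2) → L1-HIT  vc=[]
5: 0x73 (blk 14, set 2) → L1-HIT  vc=[]
6: 0xa8 (blk 21, set 1) → MISS  vc=[]
7: 0x74 (blk 14, set 2) → L1-HIT  vc=[]
8: 0x76 (blk 14, set 2) → L1-HIT  vc=[]
9: 0xd0 (blk 26, set 2) → MISS  vc=[14]
10: 0x6f (blk 13, set 1) → MISS  vc=[14, 21]
11: 0x72 (blk 14, set 2) → VC-HIT  vc=[26, 21]
12: 0x48 (blk 9, set 1) → MISS  vc=[26, 21, 13]
13: 0x75 (blk 14, set 2) → L1-HIT  vc=[26, 21, 13]
14: 0x76 (blk 14, set 2) → L1-HIT  vc=[26, 21, 13]
15: 0x35 (blk 6, set 2) → MISS  vc=[21, 13, 14]
16: 0x54 (blk 10, set 2) → MISS  vc=[13, 14, 6]
17: 0x31 (blk 6, set 2) → VC-HIT  vc=[13, 14, 10]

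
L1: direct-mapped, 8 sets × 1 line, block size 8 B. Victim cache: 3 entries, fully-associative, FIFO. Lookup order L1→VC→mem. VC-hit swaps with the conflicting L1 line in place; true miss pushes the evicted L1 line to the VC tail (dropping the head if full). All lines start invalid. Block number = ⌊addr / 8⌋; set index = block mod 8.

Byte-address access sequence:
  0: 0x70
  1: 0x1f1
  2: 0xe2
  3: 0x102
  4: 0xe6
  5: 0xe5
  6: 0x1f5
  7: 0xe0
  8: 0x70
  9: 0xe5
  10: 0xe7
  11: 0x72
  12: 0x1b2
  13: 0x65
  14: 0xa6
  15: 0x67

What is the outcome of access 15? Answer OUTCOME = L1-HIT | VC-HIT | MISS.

#0 0x70→b14/s6 MISS; vc=[]
#1 0x1f1→b62/s6 MISS; vc=[14]
#2 0xe2→b28/s4 MISS; vc=[14]
#3 0x102→b32/s0 MISS; vc=[14]
#4 0xe6→b28/s4 L1-HIT; vc=[14]
#5 0xe5→b28/s4 L1-HIT; vc=[14]
#6 0x1f5→b62/s6 L1-HIT; vc=[14]
#7 0xe0→b28/s4 L1-HIT; vc=[14]
#8 0x70→b14/s6 VC-HIT; vc=[62]
#9 0xe5→b28/s4 L1-HIT; vc=[62]
#10 0xe7→b28/s4 L1-HIT; vc=[62]
#11 0x72→b14/s6 L1-HIT; vc=[62]
#12 0x1b2→b54/s6 MISS; vc=[62,14]
#13 0x65→b12/s4 MISS; vc=[62,14,28]
#14 0xa6→b20/s4 MISS; vc=[14,28,12]
#15 0x67→b12/s4 VC-HIT; vc=[14,28,20]

OUTCOME = VC-HIT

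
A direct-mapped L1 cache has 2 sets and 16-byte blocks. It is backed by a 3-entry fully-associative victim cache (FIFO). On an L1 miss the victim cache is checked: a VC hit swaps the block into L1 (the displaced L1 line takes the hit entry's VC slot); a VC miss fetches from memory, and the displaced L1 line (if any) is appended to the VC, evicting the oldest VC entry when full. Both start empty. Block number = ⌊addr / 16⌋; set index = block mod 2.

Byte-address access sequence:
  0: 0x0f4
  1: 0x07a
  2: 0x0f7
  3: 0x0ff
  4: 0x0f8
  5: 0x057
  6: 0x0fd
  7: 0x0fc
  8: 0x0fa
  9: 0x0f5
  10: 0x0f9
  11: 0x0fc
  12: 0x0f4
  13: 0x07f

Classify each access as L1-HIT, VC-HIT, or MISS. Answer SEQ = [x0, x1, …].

0: 0xf4 (blk 15, set 1) → MISS  vc=[]
1: 0x7a (blk 7, set 1) → MISS  vc=[15]
2: 0xf7 (blk 15, set 1) → VC-HIT  vc=[7]
3: 0xff (blk 15, set 1) → L1-HIT  vc=[7]
4: 0xf8 (blk 15, set 1) → L1-HIT  vc=[7]
5: 0x57 (blk 5, set 1) → MISS  vc=[7, 15]
6: 0xfd (blk 15, set 1) → VC-HIT  vc=[7, 5]
7: 0xfc (blk 15, set 1) → L1-HIT  vc=[7, 5]
8: 0xfa (blk 15, set 1) → L1-HIT  vc=[7, 5]
9: 0xf5 (blk 15, set 1) → L1-HIT  vc=[7, 5]
10: 0xf9 (blk 15, set 1) → L1-HIT  vc=[7, 5]
11: 0xfc (blk 15, set 1) → L1-HIT  vc=[7, 5]
12: 0xf4 (blk 15, set 1) → L1-HIT  vc=[7, 5]
13: 0x7f (blk 7, set 1) → VC-HIT  vc=[15, 5]

SEQ = [MISS, MISS, VC-HIT, L1-HIT, L1-HIT, MISS, VC-HIT, L1-HIT, L1-HIT, L1-HIT, L1-HIT, L1-HIT, L1-HIT, VC-HIT]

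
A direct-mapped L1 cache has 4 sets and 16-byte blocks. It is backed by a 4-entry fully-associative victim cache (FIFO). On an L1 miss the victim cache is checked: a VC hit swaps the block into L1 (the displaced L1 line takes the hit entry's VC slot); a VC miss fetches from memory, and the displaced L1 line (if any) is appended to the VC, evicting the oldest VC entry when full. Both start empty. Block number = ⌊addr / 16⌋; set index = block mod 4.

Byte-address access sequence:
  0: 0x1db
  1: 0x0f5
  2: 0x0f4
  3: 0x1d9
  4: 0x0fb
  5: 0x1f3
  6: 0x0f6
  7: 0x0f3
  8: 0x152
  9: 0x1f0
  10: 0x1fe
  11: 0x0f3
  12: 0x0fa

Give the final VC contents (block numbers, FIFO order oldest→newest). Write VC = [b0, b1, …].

VC = [31, 29]

0: 0x1db (blk 29, set 1) → MISS  vc=[]
1: 0xf5 (blk 15, set 3) → MISS  vc=[]
2: 0xf4 (blk 15, set 3) → L1-HIT  vc=[]
3: 0x1d9 (blk 29, set 1) → L1-HIT  vc=[]
4: 0xfb (blk 15, set 3) → L1-HIT  vc=[]
5: 0x1f3 (blk 31, set 3) → MISS  vc=[15]
6: 0xf6 (blk 15, set 3) → VC-HIT  vc=[31]
7: 0xf3 (blk 15, set 3) → L1-HIT  vc=[31]
8: 0x152 (blk 21, set 1) → MISS  vc=[31, 29]
9: 0x1f0 (blk 31, set 3) → VC-HIT  vc=[15, 29]
10: 0x1fe (blk 31, set 3) → L1-HIT  vc=[15, 29]
11: 0xf3 (blk 15, set 3) → VC-HIT  vc=[31, 29]
12: 0xfa (blk 15, set 3) → L1-HIT  vc=[31, 29]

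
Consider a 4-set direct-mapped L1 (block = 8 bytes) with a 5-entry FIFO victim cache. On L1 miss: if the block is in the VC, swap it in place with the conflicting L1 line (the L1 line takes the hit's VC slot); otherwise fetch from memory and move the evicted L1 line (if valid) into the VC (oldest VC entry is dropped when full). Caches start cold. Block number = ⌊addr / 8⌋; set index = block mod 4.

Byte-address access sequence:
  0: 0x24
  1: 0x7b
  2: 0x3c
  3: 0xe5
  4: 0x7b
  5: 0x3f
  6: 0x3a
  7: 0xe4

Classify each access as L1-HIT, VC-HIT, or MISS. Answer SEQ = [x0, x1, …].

SEQ = [MISS, MISS, MISS, MISS, VC-HIT, VC-HIT, L1-HIT, L1-HIT]

0: 0x24 (blk 4, set 0) → MISS  vc=[]
1: 0x7b (blk 15, set 3) → MISS  vc=[]
2: 0x3c (blk 7, set 3) → MISS  vc=[15]
3: 0xe5 (blk 28, set 0) → MISS  vc=[15, 4]
4: 0x7b (blk 15, set 3) → VC-HIT  vc=[7, 4]
5: 0x3f (blk 7, set 3) → VC-HIT  vc=[15, 4]
6: 0x3a (blk 7, set 3) → L1-HIT  vc=[15, 4]
7: 0xe4 (blk 28, set 0) → L1-HIT  vc=[15, 4]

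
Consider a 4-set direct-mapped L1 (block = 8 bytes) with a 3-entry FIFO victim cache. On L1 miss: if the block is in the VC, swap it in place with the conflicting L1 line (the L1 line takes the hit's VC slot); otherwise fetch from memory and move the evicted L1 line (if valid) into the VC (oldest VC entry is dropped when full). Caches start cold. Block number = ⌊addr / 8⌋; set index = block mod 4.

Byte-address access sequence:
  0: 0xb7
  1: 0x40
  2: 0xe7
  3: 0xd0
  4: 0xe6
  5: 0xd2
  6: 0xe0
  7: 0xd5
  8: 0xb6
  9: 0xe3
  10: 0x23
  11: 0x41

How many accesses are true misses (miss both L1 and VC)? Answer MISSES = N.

#0 0xb7→b22/s2 MISS; vc=[]
#1 0x40→b8/s0 MISS; vc=[]
#2 0xe7→b28/s0 MISS; vc=[8]
#3 0xd0→b26/s2 MISS; vc=[8,22]
#4 0xe6→b28/s0 L1-HIT; vc=[8,22]
#5 0xd2→b26/s2 L1-HIT; vc=[8,22]
#6 0xe0→b28/s0 L1-HIT; vc=[8,22]
#7 0xd5→b26/s2 L1-HIT; vc=[8,22]
#8 0xb6→b22/s2 VC-HIT; vc=[8,26]
#9 0xe3→b28/s0 L1-HIT; vc=[8,26]
#10 0x23→b4/s0 MISS; vc=[8,26,28]
#11 0x41→b8/s0 VC-HIT; vc=[4,26,28]

MISSES = 5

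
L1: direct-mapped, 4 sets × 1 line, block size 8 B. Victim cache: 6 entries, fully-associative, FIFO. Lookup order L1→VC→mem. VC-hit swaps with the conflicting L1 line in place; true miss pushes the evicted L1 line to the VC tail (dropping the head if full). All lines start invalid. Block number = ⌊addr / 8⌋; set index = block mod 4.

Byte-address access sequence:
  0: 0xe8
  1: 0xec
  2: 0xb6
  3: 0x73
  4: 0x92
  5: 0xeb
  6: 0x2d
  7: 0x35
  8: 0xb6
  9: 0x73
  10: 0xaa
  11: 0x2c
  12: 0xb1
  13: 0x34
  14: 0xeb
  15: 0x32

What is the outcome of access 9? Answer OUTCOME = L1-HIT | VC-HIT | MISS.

0: 0xe8 (blk 29, set 1) → MISS  vc=[]
1: 0xec (blk 29, set 1) → L1-HIT  vc=[]
2: 0xb6 (blk 22, set 2) → MISS  vc=[]
3: 0x73 (blk 14, set 2) → MISS  vc=[22]
4: 0x92 (blk 18, set 2) → MISS  vc=[22, 14]
5: 0xeb (blk 29, set 1) → L1-HIT  vc=[22, 14]
6: 0x2d (blk 5, set 1) → MISS  vc=[22, 14, 29]
7: 0x35 (blk 6, set 2) → MISS  vc=[22, 14, 29, 18]
8: 0xb6 (blk 22, set 2) → VC-HIT  vc=[6, 14, 29, 18]
9: 0x73 (blk 14, set 2) → VC-HIT  vc=[6, 22, 29, 18]
10: 0xaa (blk 21, set 1) → MISS  vc=[6, 22, 29, 18, 5]
11: 0x2c (blk 5, set 1) → VC-HIT  vc=[6, 22, 29, 18, 21]
12: 0xb1 (blk 22, set 2) → VC-HIT  vc=[6, 14, 29, 18, 21]
13: 0x34 (blk 6, set 2) → VC-HIT  vc=[22, 14, 29, 18, 21]
14: 0xeb (blk 29, set 1) → VC-HIT  vc=[22, 14, 5, 18, 21]
15: 0x32 (blk 6, set 2) → L1-HIT  vc=[22, 14, 5, 18, 21]

OUTCOME = VC-HIT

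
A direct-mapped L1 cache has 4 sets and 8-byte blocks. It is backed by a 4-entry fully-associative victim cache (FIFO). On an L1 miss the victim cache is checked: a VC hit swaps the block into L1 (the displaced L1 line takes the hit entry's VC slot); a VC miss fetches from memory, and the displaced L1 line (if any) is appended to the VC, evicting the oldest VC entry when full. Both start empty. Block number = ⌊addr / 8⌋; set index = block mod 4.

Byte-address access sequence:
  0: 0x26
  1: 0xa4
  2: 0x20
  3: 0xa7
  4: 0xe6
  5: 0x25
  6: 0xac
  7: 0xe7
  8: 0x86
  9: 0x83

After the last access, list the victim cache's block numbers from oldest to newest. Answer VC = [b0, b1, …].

#0 0x26→b4/s0 MISS; vc=[]
#1 0xa4→b20/s0 MISS; vc=[4]
#2 0x20→b4/s0 VC-HIT; vc=[20]
#3 0xa7→b20/s0 VC-HIT; vc=[4]
#4 0xe6→b28/s0 MISS; vc=[4,20]
#5 0x25→b4/s0 VC-HIT; vc=[28,20]
#6 0xac→b21/s1 MISS; vc=[28,20]
#7 0xe7→b28/s0 VC-HIT; vc=[4,20]
#8 0x86→b16/s0 MISS; vc=[4,20,28]
#9 0x83→b16/s0 L1-HIT; vc=[4,20,28]

VC = [4, 20, 28]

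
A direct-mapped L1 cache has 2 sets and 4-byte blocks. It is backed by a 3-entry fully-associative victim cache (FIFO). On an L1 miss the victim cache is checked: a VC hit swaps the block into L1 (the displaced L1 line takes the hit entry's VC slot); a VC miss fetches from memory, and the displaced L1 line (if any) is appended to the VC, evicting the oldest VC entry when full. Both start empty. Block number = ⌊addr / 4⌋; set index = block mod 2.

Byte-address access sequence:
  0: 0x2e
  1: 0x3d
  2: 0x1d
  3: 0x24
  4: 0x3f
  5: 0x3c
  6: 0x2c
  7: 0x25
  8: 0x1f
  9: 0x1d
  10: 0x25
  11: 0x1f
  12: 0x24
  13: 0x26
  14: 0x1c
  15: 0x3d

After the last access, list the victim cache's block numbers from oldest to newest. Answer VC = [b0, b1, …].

VC = [7, 11, 9]

  [0] addr=0x2e blk=11 s=1: MISS | VC []
  [1] addr=0x3d blk=15 s=1: MISS | VC [11]
  [2] addr=0x1d blk=7 s=1: MISS | VC [11, 15]
  [3] addr=0x24 blk=9 s=1: MISS | VC [11, 15, 7]
  [4] addr=0x3f blk=15 s=1: VC-HIT | VC [11, 9, 7]
  [5] addr=0x3c blk=15 s=1: L1-HIT | VC [11, 9, 7]
  [6] addr=0x2c blk=11 s=1: VC-HIT | VC [15, 9, 7]
  [7] addr=0x25 blk=9 s=1: VC-HIT | VC [15, 11, 7]
  [8] addr=0x1f blk=7 s=1: VC-HIT | VC [15, 11, 9]
  [9] addr=0x1d blk=7 s=1: L1-HIT | VC [15, 11, 9]
  [10] addr=0x25 blk=9 s=1: VC-HIT | VC [15, 11, 7]
  [11] addr=0x1f blk=7 s=1: VC-HIT | VC [15, 11, 9]
  [12] addr=0x24 blk=9 s=1: VC-HIT | VC [15, 11, 7]
  [13] addr=0x26 blk=9 s=1: L1-HIT | VC [15, 11, 7]
  [14] addr=0x1c blk=7 s=1: VC-HIT | VC [15, 11, 9]
  [15] addr=0x3d blk=15 s=1: VC-HIT | VC [7, 11, 9]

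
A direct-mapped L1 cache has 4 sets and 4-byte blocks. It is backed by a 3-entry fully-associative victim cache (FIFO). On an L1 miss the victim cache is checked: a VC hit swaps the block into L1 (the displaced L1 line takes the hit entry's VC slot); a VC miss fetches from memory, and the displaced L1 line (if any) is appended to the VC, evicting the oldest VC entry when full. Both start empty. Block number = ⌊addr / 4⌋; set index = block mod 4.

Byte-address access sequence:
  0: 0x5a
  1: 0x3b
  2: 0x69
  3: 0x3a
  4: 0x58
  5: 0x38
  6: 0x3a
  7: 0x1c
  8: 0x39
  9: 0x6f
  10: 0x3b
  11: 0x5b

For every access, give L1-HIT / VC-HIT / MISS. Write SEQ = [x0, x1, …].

#0 0x5a→b22/s2 MISS; vc=[]
#1 0x3b→b14/s2 MISS; vc=[22]
#2 0x69→b26/s2 MISS; vc=[22,14]
#3 0x3a→b14/s2 VC-HIT; vc=[22,26]
#4 0x58→b22/s2 VC-HIT; vc=[14,26]
#5 0x38→b14/s2 VC-HIT; vc=[22,26]
#6 0x3a→b14/s2 L1-HIT; vc=[22,26]
#7 0x1c→b7/s3 MISS; vc=[22,26]
#8 0x39→b14/s2 L1-HIT; vc=[22,26]
#9 0x6f→b27/s3 MISS; vc=[22,26,7]
#10 0x3b→b14/s2 L1-HIT; vc=[22,26,7]
#11 0x5b→b22/s2 VC-HIT; vc=[14,26,7]

SEQ = [MISS, MISS, MISS, VC-HIT, VC-HIT, VC-HIT, L1-HIT, MISS, L1-HIT, MISS, L1-HIT, VC-HIT]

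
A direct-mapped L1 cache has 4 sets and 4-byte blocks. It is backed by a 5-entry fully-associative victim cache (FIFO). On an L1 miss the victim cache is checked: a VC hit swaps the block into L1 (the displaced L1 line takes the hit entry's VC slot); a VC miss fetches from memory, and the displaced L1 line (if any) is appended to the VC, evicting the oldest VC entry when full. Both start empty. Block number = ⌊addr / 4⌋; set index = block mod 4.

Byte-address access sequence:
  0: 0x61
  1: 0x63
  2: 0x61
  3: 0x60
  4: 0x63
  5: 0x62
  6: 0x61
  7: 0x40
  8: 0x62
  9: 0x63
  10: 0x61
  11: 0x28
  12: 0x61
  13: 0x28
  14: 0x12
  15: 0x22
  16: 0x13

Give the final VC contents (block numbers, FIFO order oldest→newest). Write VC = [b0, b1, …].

VC = [16, 24, 8]

#0 0x61→b24/s0 MISS; vc=[]
#1 0x63→b24/s0 L1-HIT; vc=[]
#2 0x61→b24/s0 L1-HIT; vc=[]
#3 0x60→b24/s0 L1-HIT; vc=[]
#4 0x63→b24/s0 L1-HIT; vc=[]
#5 0x62→b24/s0 L1-HIT; vc=[]
#6 0x61→b24/s0 L1-HIT; vc=[]
#7 0x40→b16/s0 MISS; vc=[24]
#8 0x62→b24/s0 VC-HIT; vc=[16]
#9 0x63→b24/s0 L1-HIT; vc=[16]
#10 0x61→b24/s0 L1-HIT; vc=[16]
#11 0x28→b10/s2 MISS; vc=[16]
#12 0x61→b24/s0 L1-HIT; vc=[16]
#13 0x28→b10/s2 L1-HIT; vc=[16]
#14 0x12→b4/s0 MISS; vc=[16,24]
#15 0x22→b8/s0 MISS; vc=[16,24,4]
#16 0x13→b4/s0 VC-HIT; vc=[16,24,8]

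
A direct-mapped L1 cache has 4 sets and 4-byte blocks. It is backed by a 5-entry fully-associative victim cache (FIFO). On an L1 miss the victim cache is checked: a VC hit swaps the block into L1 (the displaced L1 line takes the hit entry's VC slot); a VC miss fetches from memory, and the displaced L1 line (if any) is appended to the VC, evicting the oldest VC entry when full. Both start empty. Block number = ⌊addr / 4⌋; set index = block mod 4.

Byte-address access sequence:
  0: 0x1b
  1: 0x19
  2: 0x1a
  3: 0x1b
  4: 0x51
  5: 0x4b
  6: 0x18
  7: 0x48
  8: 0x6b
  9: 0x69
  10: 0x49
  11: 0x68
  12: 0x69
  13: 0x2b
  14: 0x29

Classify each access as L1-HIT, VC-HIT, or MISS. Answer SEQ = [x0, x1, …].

SEQ = [MISS, L1-HIT, L1-HIT, L1-HIT, MISS, MISS, VC-HIT, VC-HIT, MISS, L1-HIT, VC-HIT, VC-HIT, L1-HIT, MISS, L1-HIT]

0: 0x1b (blk 6, set 2) → MISS  vc=[]
1: 0x19 (blk 6, set 2) → L1-HIT  vc=[]
2: 0x1a (blk 6, set 2) → L1-HIT  vc=[]
3: 0x1b (blk 6, set 2) → L1-HIT  vc=[]
4: 0x51 (blk 20, set 0) → MISS  vc=[]
5: 0x4b (blk 18, set 2) → MISS  vc=[6]
6: 0x18 (blk 6, set 2) → VC-HIT  vc=[18]
7: 0x48 (blk 18, set 2) → VC-HIT  vc=[6]
8: 0x6b (blk 26, set 2) → MISS  vc=[6, 18]
9: 0x69 (blk 26, set 2) → L1-HIT  vc=[6, 18]
10: 0x49 (blk 18, set 2) → VC-HIT  vc=[6, 26]
11: 0x68 (blk 26, set 2) → VC-HIT  vc=[6, 18]
12: 0x69 (blk 26, set 2) → L1-HIT  vc=[6, 18]
13: 0x2b (blk 10, set 2) → MISS  vc=[6, 18, 26]
14: 0x29 (blk 10, set 2) → L1-HIT  vc=[6, 18, 26]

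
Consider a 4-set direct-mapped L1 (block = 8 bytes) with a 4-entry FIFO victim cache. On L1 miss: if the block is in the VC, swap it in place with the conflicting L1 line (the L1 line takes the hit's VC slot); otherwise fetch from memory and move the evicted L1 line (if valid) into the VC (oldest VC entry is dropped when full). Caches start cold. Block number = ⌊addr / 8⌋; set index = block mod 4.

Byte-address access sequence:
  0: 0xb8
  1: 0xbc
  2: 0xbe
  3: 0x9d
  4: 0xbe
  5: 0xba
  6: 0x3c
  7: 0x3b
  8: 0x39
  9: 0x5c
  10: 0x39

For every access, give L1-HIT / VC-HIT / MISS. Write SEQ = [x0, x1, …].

#0 0xb8→b23/s3 MISS; vc=[]
#1 0xbc→b23/s3 L1-HIT; vc=[]
#2 0xbe→b23/s3 L1-HIT; vc=[]
#3 0x9d→b19/s3 MISS; vc=[23]
#4 0xbe→b23/s3 VC-HIT; vc=[19]
#5 0xba→b23/s3 L1-HIT; vc=[19]
#6 0x3c→b7/s3 MISS; vc=[19,23]
#7 0x3b→b7/s3 L1-HIT; vc=[19,23]
#8 0x39→b7/s3 L1-HIT; vc=[19,23]
#9 0x5c→b11/s3 MISS; vc=[19,23,7]
#10 0x39→b7/s3 VC-HIT; vc=[19,23,11]

SEQ = [MISS, L1-HIT, L1-HIT, MISS, VC-HIT, L1-HIT, MISS, L1-HIT, L1-HIT, MISS, VC-HIT]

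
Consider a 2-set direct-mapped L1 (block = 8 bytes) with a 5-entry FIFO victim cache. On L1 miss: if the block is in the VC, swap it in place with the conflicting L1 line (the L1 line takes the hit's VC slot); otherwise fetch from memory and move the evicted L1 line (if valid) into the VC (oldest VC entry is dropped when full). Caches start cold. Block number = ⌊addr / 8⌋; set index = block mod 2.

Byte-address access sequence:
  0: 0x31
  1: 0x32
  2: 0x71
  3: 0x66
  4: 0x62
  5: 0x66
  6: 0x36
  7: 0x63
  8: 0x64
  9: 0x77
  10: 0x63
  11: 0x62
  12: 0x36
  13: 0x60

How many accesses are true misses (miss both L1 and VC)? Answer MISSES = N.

0: 0x31 (blk 6, set 0) → MISS  vc=[]
1: 0x32 (blk 6, set 0) → L1-HIT  vc=[]
2: 0x71 (blk 14, set 0) → MISS  vc=[6]
3: 0x66 (blk 12, set 0) → MISS  vc=[6, 14]
4: 0x62 (blk 12, set 0) → L1-HIT  vc=[6, 14]
5: 0x66 (blk 12, set 0) → L1-HIT  vc=[6, 14]
6: 0x36 (blk 6, set 0) → VC-HIT  vc=[12, 14]
7: 0x63 (blk 12, set 0) → VC-HIT  vc=[6, 14]
8: 0x64 (blk 12, set 0) → L1-HIT  vc=[6, 14]
9: 0x77 (blk 14, set 0) → VC-HIT  vc=[6, 12]
10: 0x63 (blk 12, set 0) → VC-HIT  vc=[6, 14]
11: 0x62 (blk 12, set 0) → L1-HIT  vc=[6, 14]
12: 0x36 (blk 6, set 0) → VC-HIT  vc=[12, 14]
13: 0x60 (blk 12, set 0) → VC-HIT  vc=[6, 14]

MISSES = 3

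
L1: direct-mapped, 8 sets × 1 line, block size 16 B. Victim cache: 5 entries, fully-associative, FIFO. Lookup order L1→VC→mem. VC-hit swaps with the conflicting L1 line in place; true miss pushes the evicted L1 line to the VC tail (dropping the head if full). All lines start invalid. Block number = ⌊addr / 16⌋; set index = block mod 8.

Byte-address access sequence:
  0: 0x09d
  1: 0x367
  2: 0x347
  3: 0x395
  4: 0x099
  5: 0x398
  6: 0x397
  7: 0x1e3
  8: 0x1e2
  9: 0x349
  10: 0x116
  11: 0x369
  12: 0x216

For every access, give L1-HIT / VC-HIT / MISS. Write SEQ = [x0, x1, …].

0: 0x9d (blk 9, set 1) → MISS  vc=[]
1: 0x367 (blk 54, set 6) → MISS  vc=[]
2: 0x347 (blk 52, set 4) → MISS  vc=[]
3: 0x395 (blk 57, set 1) → MISS  vc=[9]
4: 0x99 (blk 9, set 1) → VC-HIT  vc=[57]
5: 0x398 (blk 57, set 1) → VC-HIT  vc=[9]
6: 0x397 (blk 57, set 1) → L1-HIT  vc=[9]
7: 0x1e3 (blk 30, set 6) → MISS  vc=[9, 54]
8: 0x1e2 (blk 30, set 6) → L1-HIT  vc=[9, 54]
9: 0x349 (blk 52, set 4) → L1-HIT  vc=[9, 54]
10: 0x116 (blk 17, set 1) → MISS  vc=[9, 54, 57]
11: 0x369 (blk 54, set 6) → VC-HIT  vc=[9, 30, 57]
12: 0x216 (blk 33, set 1) → MISS  vc=[9, 30, 57, 17]

SEQ = [MISS, MISS, MISS, MISS, VC-HIT, VC-HIT, L1-HIT, MISS, L1-HIT, L1-HIT, MISS, VC-HIT, MISS]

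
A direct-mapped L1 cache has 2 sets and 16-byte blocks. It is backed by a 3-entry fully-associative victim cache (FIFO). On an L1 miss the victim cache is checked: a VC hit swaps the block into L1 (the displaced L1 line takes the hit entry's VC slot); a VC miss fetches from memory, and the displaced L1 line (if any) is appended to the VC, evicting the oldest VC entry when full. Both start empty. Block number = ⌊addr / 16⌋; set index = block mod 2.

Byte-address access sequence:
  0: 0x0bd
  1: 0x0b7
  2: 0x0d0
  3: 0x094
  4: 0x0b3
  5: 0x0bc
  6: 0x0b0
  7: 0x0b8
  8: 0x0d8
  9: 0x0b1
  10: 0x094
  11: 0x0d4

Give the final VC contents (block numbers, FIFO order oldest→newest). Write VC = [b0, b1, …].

  [0] addr=0xbd blk=11 s=1: MISS | VC []
  [1] addr=0xb7 blk=11 s=1: L1-HIT | VC []
  [2] addr=0xd0 blk=13 s=1: MISS | VC [11]
  [3] addr=0x94 blk=9 s=1: MISS | VC [11, 13]
  [4] addr=0xb3 blk=11 s=1: VC-HIT | VC [9, 13]
  [5] addr=0xbc blk=11 s=1: L1-HIT | VC [9, 13]
  [6] addr=0xb0 blk=11 s=1: L1-HIT | VC [9, 13]
  [7] addr=0xb8 blk=11 s=1: L1-HIT | VC [9, 13]
  [8] addr=0xd8 blk=13 s=1: VC-HIT | VC [9, 11]
  [9] addr=0xb1 blk=11 s=1: VC-HIT | VC [9, 13]
  [10] addr=0x94 blk=9 s=1: VC-HIT | VC [11, 13]
  [11] addr=0xd4 blk=13 s=1: VC-HIT | VC [11, 9]

VC = [11, 9]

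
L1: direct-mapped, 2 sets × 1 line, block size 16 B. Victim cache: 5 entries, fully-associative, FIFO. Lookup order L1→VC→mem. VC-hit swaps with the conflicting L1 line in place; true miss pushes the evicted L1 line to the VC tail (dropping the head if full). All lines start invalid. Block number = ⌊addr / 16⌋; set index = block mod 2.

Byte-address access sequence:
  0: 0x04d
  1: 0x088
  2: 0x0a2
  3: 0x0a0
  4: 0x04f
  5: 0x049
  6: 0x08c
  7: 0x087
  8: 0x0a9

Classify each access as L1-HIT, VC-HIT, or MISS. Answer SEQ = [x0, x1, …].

#0 0x4d→b4/s0 MISS; vc=[]
#1 0x88→b8/s0 MISS; vc=[4]
#2 0xa2→b10/s0 MISS; vc=[4,8]
#3 0xa0→b10/s0 L1-HIT; vc=[4,8]
#4 0x4f→b4/s0 VC-HIT; vc=[10,8]
#5 0x49→b4/s0 L1-HIT; vc=[10,8]
#6 0x8c→b8/s0 VC-HIT; vc=[10,4]
#7 0x87→b8/s0 L1-HIT; vc=[10,4]
#8 0xa9→b10/s0 VC-HIT; vc=[8,4]

SEQ = [MISS, MISS, MISS, L1-HIT, VC-HIT, L1-HIT, VC-HIT, L1-HIT, VC-HIT]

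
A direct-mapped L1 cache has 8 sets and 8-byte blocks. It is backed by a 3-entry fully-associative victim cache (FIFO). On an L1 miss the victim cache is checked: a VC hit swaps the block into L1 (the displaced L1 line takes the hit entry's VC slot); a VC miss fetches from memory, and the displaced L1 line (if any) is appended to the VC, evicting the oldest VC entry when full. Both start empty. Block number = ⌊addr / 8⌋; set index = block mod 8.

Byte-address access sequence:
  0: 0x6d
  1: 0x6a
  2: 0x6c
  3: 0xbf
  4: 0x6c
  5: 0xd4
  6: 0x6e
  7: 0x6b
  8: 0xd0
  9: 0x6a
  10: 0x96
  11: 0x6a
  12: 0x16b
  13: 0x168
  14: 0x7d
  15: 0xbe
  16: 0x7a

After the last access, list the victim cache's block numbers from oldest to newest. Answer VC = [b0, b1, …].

  [0] addr=0x6d blk=13 s=5: MISS | VC []
  [1] addr=0x6a blk=13 s=5: L1-HIT | VC []
  [2] addr=0x6c blk=13 s=5: L1-HIT | VC []
  [3] addr=0xbf blk=23 s=7: MISS | VC []
  [4] addr=0x6c blk=13 s=5: L1-HIT | VC []
  [5] addr=0xd4 blk=26 s=2: MISS | VC []
  [6] addr=0x6e blk=13 s=5: L1-HIT | VC []
  [7] addr=0x6b blk=13 s=5: L1-HIT | VC []
  [8] addr=0xd0 blk=26 s=2: L1-HIT | VC []
  [9] addr=0x6a blk=13 s=5: L1-HIT | VC []
  [10] addr=0x96 blk=18 s=2: MISS | VC [26]
  [11] addr=0x6a blk=13 s=5: L1-HIT | VC [26]
  [12] addr=0x16b blk=45 s=5: MISS | VC [26, 13]
  [13] addr=0x168 blk=45 s=5: L1-HIT | VC [26, 13]
  [14] addr=0x7d blk=15 s=7: MISS | VC [26, 13, 23]
  [15] addr=0xbe blk=23 s=7: VC-HIT | VC [26, 13, 15]
  [16] addr=0x7a blk=15 s=7: VC-HIT | VC [26, 13, 23]

VC = [26, 13, 23]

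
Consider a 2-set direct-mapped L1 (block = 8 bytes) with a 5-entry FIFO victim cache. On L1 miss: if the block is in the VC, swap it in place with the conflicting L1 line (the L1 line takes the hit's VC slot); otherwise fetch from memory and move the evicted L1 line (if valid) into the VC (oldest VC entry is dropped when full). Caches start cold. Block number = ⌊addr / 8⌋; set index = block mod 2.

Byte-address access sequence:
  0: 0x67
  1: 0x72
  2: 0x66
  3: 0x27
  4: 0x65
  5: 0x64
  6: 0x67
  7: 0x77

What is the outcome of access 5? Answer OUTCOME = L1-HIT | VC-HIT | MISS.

0: 0x67 (blk 12, set 0) → MISS  vc=[]
1: 0x72 (blk 14, set 0) → MISS  vc=[12]
2: 0x66 (blk 12, set 0) → VC-HIT  vc=[14]
3: 0x27 (blk 4, set 0) → MISS  vc=[14, 12]
4: 0x65 (blk 12, set 0) → VC-HIT  vc=[14, 4]
5: 0x64 (blk 12, set 0) → L1-HIT  vc=[14, 4]
6: 0x67 (blk 12, set 0) → L1-HIT  vc=[14, 4]
7: 0x77 (blk 14, set 0) → VC-HIT  vc=[12, 4]

OUTCOME = L1-HIT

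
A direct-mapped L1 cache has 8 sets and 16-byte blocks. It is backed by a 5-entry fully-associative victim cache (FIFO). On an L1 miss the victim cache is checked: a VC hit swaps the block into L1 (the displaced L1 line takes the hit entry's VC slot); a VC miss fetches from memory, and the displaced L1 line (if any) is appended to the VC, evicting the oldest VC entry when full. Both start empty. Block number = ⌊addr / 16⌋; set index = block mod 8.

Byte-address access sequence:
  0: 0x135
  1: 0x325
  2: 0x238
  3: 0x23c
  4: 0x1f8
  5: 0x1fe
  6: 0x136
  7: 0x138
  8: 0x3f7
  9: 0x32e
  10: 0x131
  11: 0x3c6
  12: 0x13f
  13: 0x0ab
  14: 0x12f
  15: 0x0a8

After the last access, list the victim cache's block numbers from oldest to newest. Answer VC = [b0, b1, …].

  [0] addr=0x135 blk=19 s=3: MISS | VC []
  [1] addr=0x325 blk=50 s=2: MISS | VC []
  [2] addr=0x238 blk=35 s=3: MISS | VC [19]
  [3] addr=0x23c blk=35 s=3: L1-HIT | VC [19]
  [4] addr=0x1f8 blk=31 s=7: MISS | VC [19]
  [5] addr=0x1fe blk=31 s=7: L1-HIT | VC [19]
  [6] addr=0x136 blk=19 s=3: VC-HIT | VC [35]
  [7] addr=0x138 blk=19 s=3: L1-HIT | VC [35]
  [8] addr=0x3f7 blk=63 s=7: MISS | VC [35, 31]
  [9] addr=0x32e blk=50 s=2: L1-HIT | VC [35, 31]
  [10] addr=0x131 blk=19 s=3: L1-HIT | VC [35, 31]
  [11] addr=0x3c6 blk=60 s=4: MISS | VC [35, 31]
  [12] addr=0x13f blk=19 s=3: L1-HIT | VC [35, 31]
  [13] addr=0xab blk=10 s=2: MISS | VC [35, 31, 50]
  [14] addr=0x12f blk=18 s=2: MISS | VC [35, 31, 50, 10]
  [15] addr=0xa8 blk=10 s=2: VC-HIT | VC [35, 31, 50, 18]

VC = [35, 31, 50, 18]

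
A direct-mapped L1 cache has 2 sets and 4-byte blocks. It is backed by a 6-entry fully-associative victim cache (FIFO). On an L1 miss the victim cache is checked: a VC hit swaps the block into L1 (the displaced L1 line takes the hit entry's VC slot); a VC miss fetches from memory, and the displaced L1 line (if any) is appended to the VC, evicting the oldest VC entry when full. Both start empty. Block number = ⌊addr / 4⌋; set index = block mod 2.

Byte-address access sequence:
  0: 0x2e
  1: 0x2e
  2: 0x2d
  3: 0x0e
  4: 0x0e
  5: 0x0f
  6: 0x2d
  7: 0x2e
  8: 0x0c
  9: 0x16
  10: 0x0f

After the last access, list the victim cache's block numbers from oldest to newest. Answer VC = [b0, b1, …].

#0 0x2e→b11/s1 MISS; vc=[]
#1 0x2e→b11/s1 L1-HIT; vc=[]
#2 0x2d→b11/s1 L1-HIT; vc=[]
#3 0xe→b3/s1 MISS; vc=[11]
#4 0xe→b3/s1 L1-HIT; vc=[11]
#5 0xf→b3/s1 L1-HIT; vc=[11]
#6 0x2d→b11/s1 VC-HIT; vc=[3]
#7 0x2e→b11/s1 L1-HIT; vc=[3]
#8 0xc→b3/s1 VC-HIT; vc=[11]
#9 0x16→b5/s1 MISS; vc=[11,3]
#10 0xf→b3/s1 VC-HIT; vc=[11,5]

VC = [11, 5]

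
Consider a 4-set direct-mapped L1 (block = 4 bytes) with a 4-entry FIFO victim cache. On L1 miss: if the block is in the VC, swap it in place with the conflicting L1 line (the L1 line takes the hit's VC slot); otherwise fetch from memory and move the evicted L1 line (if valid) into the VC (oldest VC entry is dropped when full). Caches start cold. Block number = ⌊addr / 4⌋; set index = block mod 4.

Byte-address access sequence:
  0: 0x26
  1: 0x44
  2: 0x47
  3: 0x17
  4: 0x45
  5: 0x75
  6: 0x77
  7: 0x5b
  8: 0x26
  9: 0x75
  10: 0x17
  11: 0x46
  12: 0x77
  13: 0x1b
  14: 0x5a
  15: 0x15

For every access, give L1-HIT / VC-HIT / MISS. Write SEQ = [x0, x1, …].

SEQ = [MISS, MISS, L1-HIT, MISS, VC-HIT, MISS, L1-HIT, MISS, VC-HIT, VC-HIT, VC-HIT, VC-HIT, VC-HIT, MISS, VC-HIT, VC-HIT]

#0 0x26→b9/s1 MISS; vc=[]
#1 0x44→b17/s1 MISS; vc=[9]
#2 0x47→b17/s1 L1-HIT; vc=[9]
#3 0x17→b5/s1 MISS; vc=[9,17]
#4 0x45→b17/s1 VC-HIT; vc=[9,5]
#5 0x75→b29/s1 MISS; vc=[9,5,17]
#6 0x77→b29/s1 L1-HIT; vc=[9,5,17]
#7 0x5b→b22/s2 MISS; vc=[9,5,17]
#8 0x26→b9/s1 VC-HIT; vc=[29,5,17]
#9 0x75→b29/s1 VC-HIT; vc=[9,5,17]
#10 0x17→b5/s1 VC-HIT; vc=[9,29,17]
#11 0x46→b17/s1 VC-HIT; vc=[9,29,5]
#12 0x77→b29/s1 VC-HIT; vc=[9,17,5]
#13 0x1b→b6/s2 MISS; vc=[9,17,5,22]
#14 0x5a→b22/s2 VC-HIT; vc=[9,17,5,6]
#15 0x15→b5/s1 VC-HIT; vc=[9,17,29,6]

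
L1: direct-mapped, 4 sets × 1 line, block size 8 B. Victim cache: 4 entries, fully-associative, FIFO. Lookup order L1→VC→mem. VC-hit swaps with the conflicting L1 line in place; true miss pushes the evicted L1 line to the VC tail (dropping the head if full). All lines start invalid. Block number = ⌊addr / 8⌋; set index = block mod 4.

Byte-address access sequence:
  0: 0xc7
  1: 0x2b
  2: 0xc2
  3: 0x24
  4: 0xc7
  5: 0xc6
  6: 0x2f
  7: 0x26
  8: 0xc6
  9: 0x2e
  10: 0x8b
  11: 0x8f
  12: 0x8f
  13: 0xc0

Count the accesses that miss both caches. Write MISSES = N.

  [0] addr=0xc7 blk=24 s=0: MISS | VC []
  [1] addr=0x2b blk=5 s=1: MISS | VC []
  [2] addr=0xc2 blk=24 s=0: L1-HIT | VC []
  [3] addr=0x24 blk=4 s=0: MISS | VC [24]
  [4] addr=0xc7 blk=24 s=0: VC-HIT | VC [4]
  [5] addr=0xc6 blk=24 s=0: L1-HIT | VC [4]
  [6] addr=0x2f blk=5 s=1: L1-HIT | VC [4]
  [7] addr=0x26 blk=4 s=0: VC-HIT | VC [24]
  [8] addr=0xc6 blk=24 s=0: VC-HIT | VC [4]
  [9] addr=0x2e blk=5 s=1: L1-HIT | VC [4]
  [10] addr=0x8b blk=17 s=1: MISS | VC [4, 5]
  [11] addr=0x8f blk=17 s=1: L1-HIT | VC [4, 5]
  [12] addr=0x8f blk=17 s=1: L1-HIT | VC [4, 5]
  [13] addr=0xc0 blk=24 s=0: L1-HIT | VC [4, 5]

MISSES = 4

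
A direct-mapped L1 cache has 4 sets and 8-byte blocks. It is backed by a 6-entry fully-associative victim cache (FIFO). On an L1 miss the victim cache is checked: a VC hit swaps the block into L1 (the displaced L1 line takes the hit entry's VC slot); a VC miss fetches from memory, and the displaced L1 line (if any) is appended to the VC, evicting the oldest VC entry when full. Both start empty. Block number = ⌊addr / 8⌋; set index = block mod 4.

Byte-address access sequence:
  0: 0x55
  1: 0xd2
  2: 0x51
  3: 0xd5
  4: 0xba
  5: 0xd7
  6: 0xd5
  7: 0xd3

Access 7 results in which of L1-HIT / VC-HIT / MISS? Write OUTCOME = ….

#0 0x55→b10/s2 MISS; vc=[]
#1 0xd2→b26/s2 MISS; vc=[10]
#2 0x51→b10/s2 VC-HIT; vc=[26]
#3 0xd5→b26/s2 VC-HIT; vc=[10]
#4 0xba→b23/s3 MISS; vc=[10]
#5 0xd7→b26/s2 L1-HIT; vc=[10]
#6 0xd5→b26/s2 L1-HIT; vc=[10]
#7 0xd3→b26/s2 L1-HIT; vc=[10]

OUTCOME = L1-HIT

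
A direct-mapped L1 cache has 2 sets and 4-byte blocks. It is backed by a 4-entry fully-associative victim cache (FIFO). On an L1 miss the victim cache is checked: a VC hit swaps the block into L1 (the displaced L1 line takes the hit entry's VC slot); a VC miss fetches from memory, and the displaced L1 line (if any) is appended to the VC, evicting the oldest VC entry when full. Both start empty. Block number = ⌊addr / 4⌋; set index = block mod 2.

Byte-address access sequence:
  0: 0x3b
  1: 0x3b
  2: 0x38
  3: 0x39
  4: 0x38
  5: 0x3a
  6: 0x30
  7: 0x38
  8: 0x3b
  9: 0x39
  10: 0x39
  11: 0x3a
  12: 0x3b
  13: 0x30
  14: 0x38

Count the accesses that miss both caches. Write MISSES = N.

MISSES = 2

#0 0x3b→b14/s0 MISS; vc=[]
#1 0x3b→b14/s0 L1-HIT; vc=[]
#2 0x38→b14/s0 L1-HIT; vc=[]
#3 0x39→b14/s0 L1-HIT; vc=[]
#4 0x38→b14/s0 L1-HIT; vc=[]
#5 0x3a→b14/s0 L1-HIT; vc=[]
#6 0x30→b12/s0 MISS; vc=[14]
#7 0x38→b14/s0 VC-HIT; vc=[12]
#8 0x3b→b14/s0 L1-HIT; vc=[12]
#9 0x39→b14/s0 L1-HIT; vc=[12]
#10 0x39→b14/s0 L1-HIT; vc=[12]
#11 0x3a→b14/s0 L1-HIT; vc=[12]
#12 0x3b→b14/s0 L1-HIT; vc=[12]
#13 0x30→b12/s0 VC-HIT; vc=[14]
#14 0x38→b14/s0 VC-HIT; vc=[12]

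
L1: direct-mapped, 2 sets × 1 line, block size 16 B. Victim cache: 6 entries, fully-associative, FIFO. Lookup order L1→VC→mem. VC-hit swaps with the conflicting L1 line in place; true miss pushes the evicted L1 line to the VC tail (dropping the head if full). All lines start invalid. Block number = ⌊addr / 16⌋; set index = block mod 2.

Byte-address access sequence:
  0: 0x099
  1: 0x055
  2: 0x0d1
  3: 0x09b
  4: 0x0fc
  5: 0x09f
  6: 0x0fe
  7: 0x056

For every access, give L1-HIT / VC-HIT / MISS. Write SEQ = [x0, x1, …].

SEQ = [MISS, MISS, MISS, VC-HIT, MISS, VC-HIT, VC-HIT, VC-HIT]

#0 0x99→b9/s1 MISS; vc=[]
#1 0x55→b5/s1 MISS; vc=[9]
#2 0xd1→b13/s1 MISS; vc=[9,5]
#3 0x9b→b9/s1 VC-HIT; vc=[13,5]
#4 0xfc→b15/s1 MISS; vc=[13,5,9]
#5 0x9f→b9/s1 VC-HIT; vc=[13,5,15]
#6 0xfe→b15/s1 VC-HIT; vc=[13,5,9]
#7 0x56→b5/s1 VC-HIT; vc=[13,15,9]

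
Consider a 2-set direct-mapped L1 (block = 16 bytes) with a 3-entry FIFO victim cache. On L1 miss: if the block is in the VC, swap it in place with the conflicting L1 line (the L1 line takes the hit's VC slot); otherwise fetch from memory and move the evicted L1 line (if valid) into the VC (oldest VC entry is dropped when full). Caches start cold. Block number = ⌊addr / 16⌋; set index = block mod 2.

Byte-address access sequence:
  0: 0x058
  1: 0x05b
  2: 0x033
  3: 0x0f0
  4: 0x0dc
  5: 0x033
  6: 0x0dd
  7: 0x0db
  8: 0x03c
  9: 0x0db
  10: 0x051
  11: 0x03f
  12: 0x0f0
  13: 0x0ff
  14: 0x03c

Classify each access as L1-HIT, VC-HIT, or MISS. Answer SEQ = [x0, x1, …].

#0 0x58→b5/s1 MISS; vc=[]
#1 0x5b→b5/s1 L1-HIT; vc=[]
#2 0x33→b3/s1 MISS; vc=[5]
#3 0xf0→b15/s1 MISS; vc=[5,3]
#4 0xdc→b13/s1 MISS; vc=[5,3,15]
#5 0x33→b3/s1 VC-HIT; vc=[5,13,15]
#6 0xdd→b13/s1 VC-HIT; vc=[5,3,15]
#7 0xdb→b13/s1 L1-HIT; vc=[5,3,15]
#8 0x3c→b3/s1 VC-HIT; vc=[5,13,15]
#9 0xdb→b13/s1 VC-HIT; vc=[5,3,15]
#10 0x51→b5/s1 VC-HIT; vc=[13,3,15]
#11 0x3f→b3/s1 VC-HIT; vc=[13,5,15]
#12 0xf0→b15/s1 VC-HIT; vc=[13,5,3]
#13 0xff→b15/s1 L1-HIT; vc=[13,5,3]
#14 0x3c→b3/s1 VC-HIT; vc=[13,5,15]

SEQ = [MISS, L1-HIT, MISS, MISS, MISS, VC-HIT, VC-HIT, L1-HIT, VC-HIT, VC-HIT, VC-HIT, VC-HIT, VC-HIT, L1-HIT, VC-HIT]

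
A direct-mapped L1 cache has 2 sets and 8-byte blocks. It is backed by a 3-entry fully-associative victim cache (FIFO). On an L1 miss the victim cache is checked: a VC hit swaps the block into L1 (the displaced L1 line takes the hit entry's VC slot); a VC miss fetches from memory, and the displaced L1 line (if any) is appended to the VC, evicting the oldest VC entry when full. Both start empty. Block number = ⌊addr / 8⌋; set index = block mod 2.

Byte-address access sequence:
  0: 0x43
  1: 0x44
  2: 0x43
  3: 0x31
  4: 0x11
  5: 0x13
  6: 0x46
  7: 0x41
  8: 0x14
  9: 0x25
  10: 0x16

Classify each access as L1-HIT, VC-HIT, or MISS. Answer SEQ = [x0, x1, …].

SEQ = [MISS, L1-HIT, L1-HIT, MISS, MISS, L1-HIT, VC-HIT, L1-HIT, VC-HIT, MISS, VC-HIT]

  [0] addr=0x43 blk=8 s=0: MISS | VC []
  [1] addr=0x44 blk=8 s=0: L1-HIT | VC []
  [2] addr=0x43 blk=8 s=0: L1-HIT | VC []
  [3] addr=0x31 blk=6 s=0: MISS | VC [8]
  [4] addr=0x11 blk=2 s=0: MISS | VC [8, 6]
  [5] addr=0x13 blk=2 s=0: L1-HIT | VC [8, 6]
  [6] addr=0x46 blk=8 s=0: VC-HIT | VC [2, 6]
  [7] addr=0x41 blk=8 s=0: L1-HIT | VC [2, 6]
  [8] addr=0x14 blk=2 s=0: VC-HIT | VC [8, 6]
  [9] addr=0x25 blk=4 s=0: MISS | VC [8, 6, 2]
  [10] addr=0x16 blk=2 s=0: VC-HIT | VC [8, 6, 4]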